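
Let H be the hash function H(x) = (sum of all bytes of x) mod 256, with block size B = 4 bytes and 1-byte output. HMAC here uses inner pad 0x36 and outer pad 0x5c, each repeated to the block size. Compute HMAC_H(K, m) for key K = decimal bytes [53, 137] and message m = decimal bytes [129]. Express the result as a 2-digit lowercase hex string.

Key decimal bytes [53, 137] = 35 89 is 2 bytes ≤ B = 4; zero-pad to 4 bytes: K' = 35 89 00 00.
K' ⊕ ipad = 03 bf 36 36.  K' ⊕ opad = 69 d5 5c 5c.
Inner input = (K'⊕ipad) ∥ m = 03 bf 36 36 ∥ 81.
Inner hash: sum = 3+191+54+54+129 = 431; mod 256 = 175 → af.
Outer input = (K'⊕opad) ∥ inner = 69 d5 5c 5c ∥ af.
Outer hash (tag): sum = 105+213+92+92+175 = 677; mod 256 = 165 → a5.

a5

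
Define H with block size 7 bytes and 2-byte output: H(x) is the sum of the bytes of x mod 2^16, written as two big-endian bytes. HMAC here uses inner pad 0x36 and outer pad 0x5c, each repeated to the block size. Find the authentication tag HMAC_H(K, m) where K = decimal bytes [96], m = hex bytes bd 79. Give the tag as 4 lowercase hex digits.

Key decimal bytes [96] = 60 is 1 byte ≤ B = 7; zero-pad to 7 bytes: K' = 60 00 00 00 00 00 00.
K' ⊕ ipad = 56 36 36 36 36 36 36.  K' ⊕ opad = 3c 5c 5c 5c 5c 5c 5c.
Inner input = (K'⊕ipad) ∥ m = 56 36 36 36 36 36 36 ∥ bd 79.
Inner hash: sum = 86+54+54+54+54+54+54+189+121 = 720 → 02 d0.
Outer input = (K'⊕opad) ∥ inner = 3c 5c 5c 5c 5c 5c 5c ∥ 02 d0.
Outer hash (tag): sum = 60+92+92+92+92+92+92+2+208 = 822 → 03 36.

0336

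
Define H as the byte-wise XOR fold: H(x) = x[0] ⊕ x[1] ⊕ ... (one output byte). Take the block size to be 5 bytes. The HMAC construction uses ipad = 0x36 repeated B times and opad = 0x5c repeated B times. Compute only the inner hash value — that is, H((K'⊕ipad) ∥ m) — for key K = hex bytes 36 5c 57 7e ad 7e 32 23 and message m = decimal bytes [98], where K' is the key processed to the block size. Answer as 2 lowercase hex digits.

d5

Key hex bytes 36 5c 57 7e ad 7e 32 23 is 8 bytes > B = 5, so hash it first: H(key) = 81, then zero-pad to 5 bytes: K' = 81 00 00 00 00.
K' ⊕ ipad = b7 36 36 36 36.
Inner input = b7 36 36 36 36 ∥ 62.
Inner hash: XOR b7⊕36⊕36⊕36⊕36⊕62 = d5.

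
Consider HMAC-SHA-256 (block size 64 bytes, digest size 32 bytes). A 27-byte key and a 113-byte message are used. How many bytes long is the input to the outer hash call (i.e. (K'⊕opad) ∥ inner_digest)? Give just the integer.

Key is 27 ≤ 64 bytes, zero-padded: |K'| = 64.
Outer input = (K'⊕opad) ∥ H(inner) → 64 + 32 = 96 bytes.

96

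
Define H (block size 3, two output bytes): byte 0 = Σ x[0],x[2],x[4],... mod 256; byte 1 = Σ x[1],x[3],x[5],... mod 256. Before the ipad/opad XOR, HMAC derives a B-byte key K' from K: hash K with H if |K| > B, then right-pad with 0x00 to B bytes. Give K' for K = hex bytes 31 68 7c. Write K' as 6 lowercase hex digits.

31687c

Key hex bytes 31 68 7c is exactly B = 3 bytes: K' = 31 68 7c.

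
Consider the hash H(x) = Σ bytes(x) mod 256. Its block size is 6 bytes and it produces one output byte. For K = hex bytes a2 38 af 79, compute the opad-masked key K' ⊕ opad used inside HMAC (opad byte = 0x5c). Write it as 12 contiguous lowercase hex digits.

fe64f3255c5c

Key hex bytes a2 38 af 79 is 4 bytes ≤ B = 6; zero-pad to 6 bytes: K' = a2 38 af 79 00 00.
XOR each byte with 0x5c: a2⊕5c=fe, 38⊕5c=64, af⊕5c=f3, 79⊕5c=25, 00⊕5c=5c, 00⊕5c=5c.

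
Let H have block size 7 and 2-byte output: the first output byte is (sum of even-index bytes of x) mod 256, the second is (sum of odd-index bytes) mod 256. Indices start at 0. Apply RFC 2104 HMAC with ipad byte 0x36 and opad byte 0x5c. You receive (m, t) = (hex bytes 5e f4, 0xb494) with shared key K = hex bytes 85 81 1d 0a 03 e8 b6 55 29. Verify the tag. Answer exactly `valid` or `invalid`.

valid

Key hex bytes 85 81 1d 0a 03 e8 b6 55 29 is 9 bytes > B = 7, so hash it first: H(key) = 84 c8, then zero-pad to 7 bytes: K' = 84 c8 00 00 00 00 00.
K' ⊕ ipad = b2 fe 36 36 36 36 36; K' ⊕ opad = d8 94 5c 5c 5c 5c 5c.
Inner hash: even-index sum = 584 mod 256 = 72; odd-index sum = 456 mod 256 = 200 → 48 c8.
Outer hash (recomputed tag): even-index sum = 692 mod 256 = 180; odd-index sum = 404 mod 256 = 148 → b4 94.
Recomputed tag = b494; claimed = b494 → match.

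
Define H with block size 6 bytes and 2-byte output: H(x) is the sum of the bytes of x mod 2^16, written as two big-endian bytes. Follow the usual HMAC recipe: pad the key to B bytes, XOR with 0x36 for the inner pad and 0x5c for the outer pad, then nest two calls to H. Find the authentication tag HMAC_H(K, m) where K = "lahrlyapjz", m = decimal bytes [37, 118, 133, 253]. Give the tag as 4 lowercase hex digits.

0286

Key "lahrlyapjz" = 6c 61 68 72 6c 79 61 70 6a 7a is 10 bytes > B = 6, so hash it first: H(key) = 04 41, then zero-pad to 6 bytes: K' = 04 41 00 00 00 00.
K' ⊕ ipad = 32 77 36 36 36 36.  K' ⊕ opad = 58 1d 5c 5c 5c 5c.
Inner input = (K'⊕ipad) ∥ m = 32 77 36 36 36 36 ∥ 25 76 85 fd.
Inner hash: sum = 50+119+54+54+54+54+37+118+133+253 = 926 → 03 9e.
Outer input = (K'⊕opad) ∥ inner = 58 1d 5c 5c 5c 5c ∥ 03 9e.
Outer hash (tag): sum = 88+29+92+92+92+92+3+158 = 646 → 02 86.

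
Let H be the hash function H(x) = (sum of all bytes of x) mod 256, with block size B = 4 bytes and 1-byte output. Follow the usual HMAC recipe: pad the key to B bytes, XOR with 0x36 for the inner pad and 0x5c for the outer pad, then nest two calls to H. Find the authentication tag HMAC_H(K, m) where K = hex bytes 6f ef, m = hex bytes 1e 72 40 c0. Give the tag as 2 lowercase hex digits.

Key hex bytes 6f ef is 2 bytes ≤ B = 4; zero-pad to 4 bytes: K' = 6f ef 00 00.
K' ⊕ ipad = 59 d9 36 36.  K' ⊕ opad = 33 b3 5c 5c.
Inner input = (K'⊕ipad) ∥ m = 59 d9 36 36 ∥ 1e 72 40 c0.
Inner hash: sum = 89+217+54+54+30+114+64+192 = 814; mod 256 = 46 → 2e.
Outer input = (K'⊕opad) ∥ inner = 33 b3 5c 5c ∥ 2e.
Outer hash (tag): sum = 51+179+92+92+46 = 460; mod 256 = 204 → cc.

cc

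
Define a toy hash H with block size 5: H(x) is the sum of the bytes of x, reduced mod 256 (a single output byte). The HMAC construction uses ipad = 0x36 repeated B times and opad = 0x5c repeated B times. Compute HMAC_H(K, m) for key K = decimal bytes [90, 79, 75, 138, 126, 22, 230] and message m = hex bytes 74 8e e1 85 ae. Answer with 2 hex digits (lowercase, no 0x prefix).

d0

Key decimal bytes [90, 79, 75, 138, 126, 22, 230] = 5a 4f 4b 8a 7e 16 e6 is 7 bytes > B = 5, so hash it first: H(key) = f8, then zero-pad to 5 bytes: K' = f8 00 00 00 00.
K' ⊕ ipad = ce 36 36 36 36.  K' ⊕ opad = a4 5c 5c 5c 5c.
Inner input = (K'⊕ipad) ∥ m = ce 36 36 36 36 ∥ 74 8e e1 85 ae.
Inner hash: sum = 206+54+54+54+54+116+142+225+133+174 = 1212; mod 256 = 188 → bc.
Outer input = (K'⊕opad) ∥ inner = a4 5c 5c 5c 5c ∥ bc.
Outer hash (tag): sum = 164+92+92+92+92+188 = 720; mod 256 = 208 → d0.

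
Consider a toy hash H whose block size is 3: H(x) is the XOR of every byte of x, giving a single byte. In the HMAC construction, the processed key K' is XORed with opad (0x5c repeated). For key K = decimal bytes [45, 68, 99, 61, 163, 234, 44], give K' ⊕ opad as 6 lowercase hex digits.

0e5c5c

Key decimal bytes [45, 68, 99, 61, 163, 234, 44] = 2d 44 63 3d a3 ea 2c is 7 bytes > B = 3, so hash it first: H(key) = 52, then zero-pad to 3 bytes: K' = 52 00 00.
XOR each byte with 0x5c: 52⊕5c=0e, 00⊕5c=5c, 00⊕5c=5c.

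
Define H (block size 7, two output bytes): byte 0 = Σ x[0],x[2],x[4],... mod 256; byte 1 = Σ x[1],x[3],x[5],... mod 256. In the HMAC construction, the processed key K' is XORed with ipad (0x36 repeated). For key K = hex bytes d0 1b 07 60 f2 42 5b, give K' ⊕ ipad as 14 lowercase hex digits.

e62d3156c4746d

Key hex bytes d0 1b 07 60 f2 42 5b is exactly B = 7 bytes: K' = d0 1b 07 60 f2 42 5b.
XOR each byte with 0x36: d0⊕36=e6, 1b⊕36=2d, 07⊕36=31, 60⊕36=56, f2⊕36=c4, 42⊕36=74, 5b⊕36=6d.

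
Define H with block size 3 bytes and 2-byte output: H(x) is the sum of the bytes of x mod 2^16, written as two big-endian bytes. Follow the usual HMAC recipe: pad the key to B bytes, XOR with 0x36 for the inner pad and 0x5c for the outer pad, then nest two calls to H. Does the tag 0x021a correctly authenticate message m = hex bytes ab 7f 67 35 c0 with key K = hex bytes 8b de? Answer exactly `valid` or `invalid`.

Key hex bytes 8b de is 2 bytes ≤ B = 3; zero-pad to 3 bytes: K' = 8b de 00.
K' ⊕ ipad = bd e8 36; K' ⊕ opad = d7 82 5c.
Inner hash: sum = 189+232+54+171+127+103+53+192 = 1121 → 04 61.
Outer hash (recomputed tag): sum = 215+130+92+4+97 = 538 → 02 1a.
Recomputed tag = 021a; claimed = 021a → match.

valid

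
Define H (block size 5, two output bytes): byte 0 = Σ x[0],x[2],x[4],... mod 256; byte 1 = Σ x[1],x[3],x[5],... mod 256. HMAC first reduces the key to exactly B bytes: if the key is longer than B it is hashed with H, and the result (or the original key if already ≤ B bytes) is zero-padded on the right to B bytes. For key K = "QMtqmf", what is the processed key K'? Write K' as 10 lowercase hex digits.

|K| = 6 > B = 5, so first hash the key.
H(K): even-index sum = 306 mod 256 = 50; odd-index sum = 292 mod 256 = 36 → 32 24.
Zero-pad H(K) = 32 24 to 5 bytes: K' = 32 24 00 00 00.

3224000000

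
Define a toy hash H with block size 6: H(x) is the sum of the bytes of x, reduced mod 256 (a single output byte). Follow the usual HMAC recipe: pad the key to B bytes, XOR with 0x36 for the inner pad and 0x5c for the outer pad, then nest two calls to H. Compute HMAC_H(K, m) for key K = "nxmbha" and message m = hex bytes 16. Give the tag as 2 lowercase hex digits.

Key "nxmbha" = 6e 78 6d 62 68 61 is exactly B = 6 bytes: K' = 6e 78 6d 62 68 61.
K' ⊕ ipad = 58 4e 5b 54 5e 57.  K' ⊕ opad = 32 24 31 3e 34 3d.
Inner input = (K'⊕ipad) ∥ m = 58 4e 5b 54 5e 57 ∥ 16.
Inner hash: sum = 88+78+91+84+94+87+22 = 544; mod 256 = 32 → 20.
Outer input = (K'⊕opad) ∥ inner = 32 24 31 3e 34 3d ∥ 20.
Outer hash (tag): sum = 50+36+49+62+52+61+32 = 342; mod 256 = 86 → 56.

56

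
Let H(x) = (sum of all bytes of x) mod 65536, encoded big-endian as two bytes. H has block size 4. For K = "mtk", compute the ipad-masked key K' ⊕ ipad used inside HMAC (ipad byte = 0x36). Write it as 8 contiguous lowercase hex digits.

Key "mtk" = 6d 74 6b is 3 bytes ≤ B = 4; zero-pad to 4 bytes: K' = 6d 74 6b 00.
XOR each byte with 0x36: 6d⊕36=5b, 74⊕36=42, 6b⊕36=5d, 00⊕36=36.

5b425d36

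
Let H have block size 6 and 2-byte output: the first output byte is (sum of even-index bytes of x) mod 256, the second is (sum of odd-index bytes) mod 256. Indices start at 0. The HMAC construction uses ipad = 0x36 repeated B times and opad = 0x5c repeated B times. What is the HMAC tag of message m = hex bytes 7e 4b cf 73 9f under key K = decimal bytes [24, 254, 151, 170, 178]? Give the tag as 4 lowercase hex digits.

Key decimal bytes [24, 254, 151, 170, 178] = 18 fe 97 aa b2 is 5 bytes ≤ B = 6; zero-pad to 6 bytes: K' = 18 fe 97 aa b2 00.
K' ⊕ ipad = 2e c8 a1 9c 84 36.  K' ⊕ opad = 44 a2 cb f6 ee 5c.
Inner input = (K'⊕ipad) ∥ m = 2e c8 a1 9c 84 36 ∥ 7e 4b cf 73 9f.
Inner hash: even-index sum = 831 mod 256 = 63; odd-index sum = 600 mod 256 = 88 → 3f 58.
Outer input = (K'⊕opad) ∥ inner = 44 a2 cb f6 ee 5c ∥ 3f 58.
Outer hash (tag): even-index sum = 572 mod 256 = 60; odd-index sum = 588 mod 256 = 76 → 3c 4c.

3c4c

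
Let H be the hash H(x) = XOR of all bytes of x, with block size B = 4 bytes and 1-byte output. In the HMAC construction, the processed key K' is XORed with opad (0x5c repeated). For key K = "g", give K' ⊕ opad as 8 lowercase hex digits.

3b5c5c5c

Key "g" = 67 is 1 byte ≤ B = 4; zero-pad to 4 bytes: K' = 67 00 00 00.
XOR each byte with 0x5c: 67⊕5c=3b, 00⊕5c=5c, 00⊕5c=5c, 00⊕5c=5c.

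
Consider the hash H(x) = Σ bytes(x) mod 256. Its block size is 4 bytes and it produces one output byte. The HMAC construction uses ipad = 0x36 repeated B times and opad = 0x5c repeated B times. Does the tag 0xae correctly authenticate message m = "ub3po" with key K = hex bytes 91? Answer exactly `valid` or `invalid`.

Key hex bytes 91 is 1 byte ≤ B = 4; zero-pad to 4 bytes: K' = 91 00 00 00.
K' ⊕ ipad = a7 36 36 36; K' ⊕ opad = cd 5c 5c 5c.
Inner hash: sum = 167+54+54+54+117+98+51+112+111 = 818; mod 256 = 50 → 32.
Outer hash (recomputed tag): sum = 205+92+92+92+50 = 531; mod 256 = 19 → 13.
Recomputed tag = 13; claimed = ae → mismatch.

invalid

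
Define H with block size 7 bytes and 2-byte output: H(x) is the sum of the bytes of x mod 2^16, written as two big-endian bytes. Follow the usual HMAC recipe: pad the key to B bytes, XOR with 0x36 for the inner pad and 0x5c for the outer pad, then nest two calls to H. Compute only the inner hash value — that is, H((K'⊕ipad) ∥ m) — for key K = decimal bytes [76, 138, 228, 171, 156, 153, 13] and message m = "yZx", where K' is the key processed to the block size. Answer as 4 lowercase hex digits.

Key decimal bytes [76, 138, 228, 171, 156, 153, 13] = 4c 8a e4 ab 9c 99 0d is exactly B = 7 bytes: K' = 4c 8a e4 ab 9c 99 0d.
K' ⊕ ipad = 7a bc d2 9d aa af 3b.
Inner input = 7a bc d2 9d aa af 3b ∥ 79 5a 78.
Inner hash: sum = 122+188+210+157+170+175+59+121+90+120 = 1412 → 05 84.

0584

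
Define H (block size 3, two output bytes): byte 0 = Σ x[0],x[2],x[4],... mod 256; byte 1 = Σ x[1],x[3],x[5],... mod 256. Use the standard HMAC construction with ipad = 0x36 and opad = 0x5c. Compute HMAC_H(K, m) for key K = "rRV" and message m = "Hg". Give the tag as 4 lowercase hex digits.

Key "rRV" = 72 52 56 is exactly B = 3 bytes: K' = 72 52 56.
K' ⊕ ipad = 44 64 60.  K' ⊕ opad = 2e 0e 0a.
Inner input = (K'⊕ipad) ∥ m = 44 64 60 ∥ 48 67.
Inner hash: even-index sum = 267 mod 256 = 11; odd-index sum = 172 mod 256 = 172 → 0b ac.
Outer input = (K'⊕opad) ∥ inner = 2e 0e 0a ∥ 0b ac.
Outer hash (tag): even-index sum = 228 mod 256 = 228; odd-index sum = 25 mod 256 = 25 → e4 19.

e419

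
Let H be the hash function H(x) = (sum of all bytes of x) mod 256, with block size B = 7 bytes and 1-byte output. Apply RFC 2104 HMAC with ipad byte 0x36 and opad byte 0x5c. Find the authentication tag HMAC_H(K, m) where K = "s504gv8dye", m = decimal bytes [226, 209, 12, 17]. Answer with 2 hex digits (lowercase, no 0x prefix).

Key "s504gv8dye" = 73 35 30 34 67 76 38 64 79 65 is 10 bytes > B = 7, so hash it first: H(key) = 63, then zero-pad to 7 bytes: K' = 63 00 00 00 00 00 00.
K' ⊕ ipad = 55 36 36 36 36 36 36.  K' ⊕ opad = 3f 5c 5c 5c 5c 5c 5c.
Inner input = (K'⊕ipad) ∥ m = 55 36 36 36 36 36 36 ∥ e2 d1 0c 11.
Inner hash: sum = 85+54+54+54+54+54+54+226+209+12+17 = 873; mod 256 = 105 → 69.
Outer input = (K'⊕opad) ∥ inner = 3f 5c 5c 5c 5c 5c 5c ∥ 69.
Outer hash (tag): sum = 63+92+92+92+92+92+92+105 = 720; mod 256 = 208 → d0.

d0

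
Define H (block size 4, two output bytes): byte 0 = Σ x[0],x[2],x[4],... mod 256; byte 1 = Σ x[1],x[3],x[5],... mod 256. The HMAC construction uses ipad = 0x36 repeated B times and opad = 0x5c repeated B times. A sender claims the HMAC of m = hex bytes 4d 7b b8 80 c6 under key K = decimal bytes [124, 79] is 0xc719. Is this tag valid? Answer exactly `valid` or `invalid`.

valid

Key decimal bytes [124, 79] = 7c 4f is 2 bytes ≤ B = 4; zero-pad to 4 bytes: K' = 7c 4f 00 00.
K' ⊕ ipad = 4a 79 36 36; K' ⊕ opad = 20 13 5c 5c.
Inner hash: even-index sum = 587 mod 256 = 75; odd-index sum = 426 mod 256 = 170 → 4b aa.
Outer hash (recomputed tag): even-index sum = 199 mod 256 = 199; odd-index sum = 281 mod 256 = 25 → c7 19.
Recomputed tag = c719; claimed = c719 → match.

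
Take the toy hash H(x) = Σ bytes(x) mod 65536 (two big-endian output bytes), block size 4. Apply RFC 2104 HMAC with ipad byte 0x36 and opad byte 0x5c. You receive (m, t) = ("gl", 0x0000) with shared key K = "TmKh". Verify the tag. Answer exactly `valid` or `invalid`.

invalid

Key "TmKh" = 54 6d 4b 68 is exactly B = 4 bytes: K' = 54 6d 4b 68.
K' ⊕ ipad = 62 5b 7d 5e; K' ⊕ opad = 08 31 17 34.
Inner hash: sum = 98+91+125+94+103+108 = 619 → 02 6b.
Outer hash (recomputed tag): sum = 8+49+23+52+2+107 = 241 → 00 f1.
Recomputed tag = 00f1; claimed = 0000 → mismatch.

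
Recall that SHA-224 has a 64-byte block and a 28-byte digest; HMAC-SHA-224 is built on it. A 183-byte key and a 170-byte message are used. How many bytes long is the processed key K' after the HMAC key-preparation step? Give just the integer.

Key is 183 > 64 bytes, so it is hashed to 28 bytes then zero-padded to 64: |K'| = 64.

64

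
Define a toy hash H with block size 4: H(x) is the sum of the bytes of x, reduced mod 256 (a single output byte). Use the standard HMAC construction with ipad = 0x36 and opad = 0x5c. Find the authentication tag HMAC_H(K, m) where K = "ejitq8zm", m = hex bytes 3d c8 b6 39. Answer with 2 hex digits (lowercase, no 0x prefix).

Key "ejitq8zm" = 65 6a 69 74 71 38 7a 6d is 8 bytes > B = 4, so hash it first: H(key) = 3c, then zero-pad to 4 bytes: K' = 3c 00 00 00.
K' ⊕ ipad = 0a 36 36 36.  K' ⊕ opad = 60 5c 5c 5c.
Inner input = (K'⊕ipad) ∥ m = 0a 36 36 36 ∥ 3d c8 b6 39.
Inner hash: sum = 10+54+54+54+61+200+182+57 = 672; mod 256 = 160 → a0.
Outer input = (K'⊕opad) ∥ inner = 60 5c 5c 5c ∥ a0.
Outer hash (tag): sum = 96+92+92+92+160 = 532; mod 256 = 20 → 14.

14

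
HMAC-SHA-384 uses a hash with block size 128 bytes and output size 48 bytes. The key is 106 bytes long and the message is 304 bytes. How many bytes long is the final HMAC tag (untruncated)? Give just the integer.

The tag is one SHA-384 digest: 48 bytes.

48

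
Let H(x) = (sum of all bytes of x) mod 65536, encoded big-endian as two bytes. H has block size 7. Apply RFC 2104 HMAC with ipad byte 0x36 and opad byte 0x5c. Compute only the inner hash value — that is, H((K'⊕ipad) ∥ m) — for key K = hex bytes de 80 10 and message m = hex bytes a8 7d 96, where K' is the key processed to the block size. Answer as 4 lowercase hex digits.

0457

Key hex bytes de 80 10 is 3 bytes ≤ B = 7; zero-pad to 7 bytes: K' = de 80 10 00 00 00 00.
K' ⊕ ipad = e8 b6 26 36 36 36 36.
Inner input = e8 b6 26 36 36 36 36 ∥ a8 7d 96.
Inner hash: sum = 232+182+38+54+54+54+54+168+125+150 = 1111 → 04 57.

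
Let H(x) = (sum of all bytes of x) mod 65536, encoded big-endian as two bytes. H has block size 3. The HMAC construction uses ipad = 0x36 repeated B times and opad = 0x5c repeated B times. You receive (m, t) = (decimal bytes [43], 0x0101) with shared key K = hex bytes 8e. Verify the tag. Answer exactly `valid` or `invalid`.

invalid

Key hex bytes 8e is 1 byte ≤ B = 3; zero-pad to 3 bytes: K' = 8e 00 00.
K' ⊕ ipad = b8 36 36; K' ⊕ opad = d2 5c 5c.
Inner hash: sum = 184+54+54+43 = 335 → 01 4f.
Outer hash (recomputed tag): sum = 210+92+92+1+79 = 474 → 01 da.
Recomputed tag = 01da; claimed = 0101 → mismatch.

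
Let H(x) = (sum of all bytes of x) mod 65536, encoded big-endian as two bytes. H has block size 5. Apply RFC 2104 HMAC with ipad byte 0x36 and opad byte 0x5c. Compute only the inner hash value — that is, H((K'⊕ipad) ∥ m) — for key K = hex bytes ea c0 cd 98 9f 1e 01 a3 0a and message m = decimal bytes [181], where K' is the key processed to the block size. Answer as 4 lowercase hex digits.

Key hex bytes ea c0 cd 98 9f 1e 01 a3 0a is 9 bytes > B = 5, so hash it first: H(key) = 04 7a, then zero-pad to 5 bytes: K' = 04 7a 00 00 00.
K' ⊕ ipad = 32 4c 36 36 36.
Inner input = 32 4c 36 36 36 ∥ b5.
Inner hash: sum = 50+76+54+54+54+181 = 469 → 01 d5.

01d5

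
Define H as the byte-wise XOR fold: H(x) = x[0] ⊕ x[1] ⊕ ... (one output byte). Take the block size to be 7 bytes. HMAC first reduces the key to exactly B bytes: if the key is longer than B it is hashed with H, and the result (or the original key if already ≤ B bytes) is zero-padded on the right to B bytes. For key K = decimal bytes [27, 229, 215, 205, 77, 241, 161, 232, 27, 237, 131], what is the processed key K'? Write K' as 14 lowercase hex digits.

|K| = 11 > B = 7, so first hash the key.
H(K): XOR 1b⊕e5⊕d7⊕cd⊕4d⊕f1⊕a1⊕e8⊕1b⊕ed⊕83 = 64.
Zero-pad H(K) = 64 to 7 bytes: K' = 64 00 00 00 00 00 00.

64000000000000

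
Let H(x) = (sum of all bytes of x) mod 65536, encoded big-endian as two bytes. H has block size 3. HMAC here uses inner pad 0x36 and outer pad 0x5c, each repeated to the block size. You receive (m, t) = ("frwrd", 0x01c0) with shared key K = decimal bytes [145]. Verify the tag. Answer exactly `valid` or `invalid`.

Key decimal bytes [145] = 91 is 1 byte ≤ B = 3; zero-pad to 3 bytes: K' = 91 00 00.
K' ⊕ ipad = a7 36 36; K' ⊕ opad = cd 5c 5c.
Inner hash: sum = 167+54+54+102+114+119+114+100 = 824 → 03 38.
Outer hash (recomputed tag): sum = 205+92+92+3+56 = 448 → 01 c0.
Recomputed tag = 01c0; claimed = 01c0 → match.

valid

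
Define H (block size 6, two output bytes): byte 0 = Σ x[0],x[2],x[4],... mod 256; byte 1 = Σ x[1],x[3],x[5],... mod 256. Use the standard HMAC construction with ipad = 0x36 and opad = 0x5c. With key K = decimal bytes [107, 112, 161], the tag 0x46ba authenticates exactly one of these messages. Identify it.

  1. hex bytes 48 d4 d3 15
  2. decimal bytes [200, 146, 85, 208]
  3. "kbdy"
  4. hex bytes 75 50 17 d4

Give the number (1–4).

Key decimal bytes [107, 112, 161] = 6b 70 a1 is 3 bytes ≤ B = 6; zero-pad to 6 bytes: K' = 6b 70 a1 00 00 00.
K' ⊕ ipad = 5d 46 97 36 36 36; K' ⊕ opad = 37 2c fd 5c 5c 5c.
m1: inner = H(5d 46 97 36 36 36 48 d4 d3 15) = 45 9b; tag = H(37 2c fd 5c 5c 5c 45 9b) = d57f
m2: inner = H(5d 46 97 36 36 36 c8 92 55 d0) = 47 14; tag = H(37 2c fd 5c 5c 5c 47 14) = d7f8
m3: inner = H(5d 46 97 36 36 36 6b 62 64 79) = f9 8d; tag = H(37 2c fd 5c 5c 5c f9 8d) = 8971
m4: inner = H(5d 46 97 36 36 36 75 50 17 d4) = b6 d6; tag = H(37 2c fd 5c 5c 5c b6 d6) = 46ba ← matches

4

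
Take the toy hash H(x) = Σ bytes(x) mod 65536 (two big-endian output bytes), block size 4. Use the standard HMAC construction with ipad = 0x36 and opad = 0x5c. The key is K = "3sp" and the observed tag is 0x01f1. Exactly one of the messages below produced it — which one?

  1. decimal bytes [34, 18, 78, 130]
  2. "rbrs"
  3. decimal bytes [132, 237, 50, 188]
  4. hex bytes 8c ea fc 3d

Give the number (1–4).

1

Key "3sp" = 33 73 70 is 3 bytes ≤ B = 4; zero-pad to 4 bytes: K' = 33 73 70 00.
K' ⊕ ipad = 05 45 46 36; K' ⊕ opad = 6f 2f 2c 5c.
m1: inner = H(05 45 46 36 22 12 4e 82) = 01 ca; tag = H(6f 2f 2c 5c 01 ca) = 01f1 ← matches
m2: inner = H(05 45 46 36 72 62 72 73) = 02 7f; tag = H(6f 2f 2c 5c 02 7f) = 01a7
m3: inner = H(05 45 46 36 84 ed 32 bc) = 03 25; tag = H(6f 2f 2c 5c 03 25) = 014e
m4: inner = H(05 45 46 36 8c ea fc 3d) = 03 75; tag = H(6f 2f 2c 5c 03 75) = 019e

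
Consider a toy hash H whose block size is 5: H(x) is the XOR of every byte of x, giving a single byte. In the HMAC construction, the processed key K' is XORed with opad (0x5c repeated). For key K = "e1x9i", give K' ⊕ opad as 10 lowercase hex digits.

Key "e1x9i" = 65 31 78 39 69 is exactly B = 5 bytes: K' = 65 31 78 39 69.
XOR each byte with 0x5c: 65⊕5c=39, 31⊕5c=6d, 78⊕5c=24, 39⊕5c=65, 69⊕5c=35.

396d246535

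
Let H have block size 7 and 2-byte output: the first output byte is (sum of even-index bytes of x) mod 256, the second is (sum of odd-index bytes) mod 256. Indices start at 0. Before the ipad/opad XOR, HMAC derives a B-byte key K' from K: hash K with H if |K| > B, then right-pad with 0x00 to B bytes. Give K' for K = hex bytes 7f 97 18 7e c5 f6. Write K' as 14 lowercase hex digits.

7f97187ec5f600

Key hex bytes 7f 97 18 7e c5 f6 is 6 bytes ≤ B = 7; zero-pad to 7 bytes: K' = 7f 97 18 7e c5 f6 00.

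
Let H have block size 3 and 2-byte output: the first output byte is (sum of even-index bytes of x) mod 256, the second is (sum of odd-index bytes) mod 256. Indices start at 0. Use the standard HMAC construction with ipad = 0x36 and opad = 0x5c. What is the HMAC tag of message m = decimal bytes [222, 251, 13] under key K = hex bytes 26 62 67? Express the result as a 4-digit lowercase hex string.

Key hex bytes 26 62 67 is exactly B = 3 bytes: K' = 26 62 67.
K' ⊕ ipad = 10 54 51.  K' ⊕ opad = 7a 3e 3b.
Inner input = (K'⊕ipad) ∥ m = 10 54 51 ∥ de fb 0d.
Inner hash: even-index sum = 348 mod 256 = 92; odd-index sum = 319 mod 256 = 63 → 5c 3f.
Outer input = (K'⊕opad) ∥ inner = 7a 3e 3b ∥ 5c 3f.
Outer hash (tag): even-index sum = 244 mod 256 = 244; odd-index sum = 154 mod 256 = 154 → f4 9a.

f49a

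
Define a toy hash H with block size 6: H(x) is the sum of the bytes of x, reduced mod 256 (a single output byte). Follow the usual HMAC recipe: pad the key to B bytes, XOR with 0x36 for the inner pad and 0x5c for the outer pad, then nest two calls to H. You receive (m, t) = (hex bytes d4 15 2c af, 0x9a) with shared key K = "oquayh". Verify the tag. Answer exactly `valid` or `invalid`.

invalid

Key "oquayh" = 6f 71 75 61 79 68 is exactly B = 6 bytes: K' = 6f 71 75 61 79 68.
K' ⊕ ipad = 59 47 43 57 4f 5e; K' ⊕ opad = 33 2d 29 3d 25 34.
Inner hash: sum = 89+71+67+87+79+94+212+21+44+175 = 939; mod 256 = 171 → ab.
Outer hash (recomputed tag): sum = 51+45+41+61+37+52+171 = 458; mod 256 = 202 → ca.
Recomputed tag = ca; claimed = 9a → mismatch.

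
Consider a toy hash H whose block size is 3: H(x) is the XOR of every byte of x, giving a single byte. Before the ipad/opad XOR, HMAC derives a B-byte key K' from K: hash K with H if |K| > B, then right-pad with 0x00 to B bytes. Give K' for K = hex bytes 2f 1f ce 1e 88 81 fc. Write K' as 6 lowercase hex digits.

150000

|K| = 7 > B = 3, so first hash the key.
H(K): XOR 2f⊕1f⊕ce⊕1e⊕88⊕81⊕fc = 15.
Zero-pad H(K) = 15 to 3 bytes: K' = 15 00 00.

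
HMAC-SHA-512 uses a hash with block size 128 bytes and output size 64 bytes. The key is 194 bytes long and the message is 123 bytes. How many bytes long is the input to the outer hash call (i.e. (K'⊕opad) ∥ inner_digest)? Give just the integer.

192

Key is 194 > 128 bytes, so it is hashed to 64 bytes then zero-padded to 128: |K'| = 128.
Outer input = (K'⊕opad) ∥ H(inner) → 128 + 64 = 192 bytes.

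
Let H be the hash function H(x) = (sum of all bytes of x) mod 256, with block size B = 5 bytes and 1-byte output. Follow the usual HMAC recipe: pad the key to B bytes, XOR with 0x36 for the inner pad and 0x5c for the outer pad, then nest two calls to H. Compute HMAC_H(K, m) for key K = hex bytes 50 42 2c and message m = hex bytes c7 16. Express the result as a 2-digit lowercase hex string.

8f

Key hex bytes 50 42 2c is 3 bytes ≤ B = 5; zero-pad to 5 bytes: K' = 50 42 2c 00 00.
K' ⊕ ipad = 66 74 1a 36 36.  K' ⊕ opad = 0c 1e 70 5c 5c.
Inner input = (K'⊕ipad) ∥ m = 66 74 1a 36 36 ∥ c7 16.
Inner hash: sum = 102+116+26+54+54+199+22 = 573; mod 256 = 61 → 3d.
Outer input = (K'⊕opad) ∥ inner = 0c 1e 70 5c 5c ∥ 3d.
Outer hash (tag): sum = 12+30+112+92+92+61 = 399; mod 256 = 143 → 8f.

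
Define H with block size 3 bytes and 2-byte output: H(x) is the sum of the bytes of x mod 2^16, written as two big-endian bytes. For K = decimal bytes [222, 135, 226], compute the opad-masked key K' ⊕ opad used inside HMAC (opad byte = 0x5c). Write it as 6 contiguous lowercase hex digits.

Key decimal bytes [222, 135, 226] = de 87 e2 is exactly B = 3 bytes: K' = de 87 e2.
XOR each byte with 0x5c: de⊕5c=82, 87⊕5c=db, e2⊕5c=be.

82dbbe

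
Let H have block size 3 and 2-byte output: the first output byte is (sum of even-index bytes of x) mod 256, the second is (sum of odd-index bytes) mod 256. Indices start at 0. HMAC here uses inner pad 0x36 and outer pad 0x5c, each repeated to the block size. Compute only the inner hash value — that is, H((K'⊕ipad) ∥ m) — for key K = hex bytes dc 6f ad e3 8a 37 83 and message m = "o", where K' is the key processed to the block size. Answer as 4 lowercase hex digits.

d62e

Key hex bytes dc 6f ad e3 8a 37 83 is 7 bytes > B = 3, so hash it first: H(key) = 96 89, then zero-pad to 3 bytes: K' = 96 89 00.
K' ⊕ ipad = a0 bf 36.
Inner input = a0 bf 36 ∥ 6f.
Inner hash: even-index sum = 214 mod 256 = 214; odd-index sum = 302 mod 256 = 46 → d6 2e.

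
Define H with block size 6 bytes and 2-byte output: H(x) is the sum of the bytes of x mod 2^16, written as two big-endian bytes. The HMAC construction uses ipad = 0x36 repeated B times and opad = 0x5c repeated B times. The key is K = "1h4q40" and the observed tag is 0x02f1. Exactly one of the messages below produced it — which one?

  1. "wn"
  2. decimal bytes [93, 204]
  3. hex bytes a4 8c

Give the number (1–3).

Key "1h4q40" = 31 68 34 71 34 30 is exactly B = 6 bytes: K' = 31 68 34 71 34 30.
K' ⊕ ipad = 07 5e 02 47 02 06; K' ⊕ opad = 6d 34 68 2d 68 6c.
m1: inner = H(07 5e 02 47 02 06 77 6e) = 01 9b; tag = H(6d 34 68 2d 68 6c 01 9b) = 02a6
m2: inner = H(07 5e 02 47 02 06 5d cc) = 01 df; tag = H(6d 34 68 2d 68 6c 01 df) = 02ea
m3: inner = H(07 5e 02 47 02 06 a4 8c) = 01 e6; tag = H(6d 34 68 2d 68 6c 01 e6) = 02f1 ← matches

3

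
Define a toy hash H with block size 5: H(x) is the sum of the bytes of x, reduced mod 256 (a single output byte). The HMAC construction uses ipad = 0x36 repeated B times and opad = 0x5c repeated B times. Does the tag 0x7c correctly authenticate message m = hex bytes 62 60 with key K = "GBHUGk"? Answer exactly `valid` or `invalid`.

valid

Key "GBHUGk" = 47 42 48 55 47 6b is 6 bytes > B = 5, so hash it first: H(key) = d8, then zero-pad to 5 bytes: K' = d8 00 00 00 00.
K' ⊕ ipad = ee 36 36 36 36; K' ⊕ opad = 84 5c 5c 5c 5c.
Inner hash: sum = 238+54+54+54+54+98+96 = 648; mod 256 = 136 → 88.
Outer hash (recomputed tag): sum = 132+92+92+92+92+136 = 636; mod 256 = 124 → 7c.
Recomputed tag = 7c; claimed = 7c → match.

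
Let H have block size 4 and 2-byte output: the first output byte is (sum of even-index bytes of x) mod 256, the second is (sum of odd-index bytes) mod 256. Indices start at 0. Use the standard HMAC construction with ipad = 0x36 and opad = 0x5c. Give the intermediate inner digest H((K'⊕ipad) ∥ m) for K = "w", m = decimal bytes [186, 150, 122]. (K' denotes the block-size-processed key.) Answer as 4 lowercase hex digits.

ab02

Key "w" = 77 is 1 byte ≤ B = 4; zero-pad to 4 bytes: K' = 77 00 00 00.
K' ⊕ ipad = 41 36 36 36.
Inner input = 41 36 36 36 ∥ ba 96 7a.
Inner hash: even-index sum = 427 mod 256 = 171; odd-index sum = 258 mod 256 = 2 → ab 02.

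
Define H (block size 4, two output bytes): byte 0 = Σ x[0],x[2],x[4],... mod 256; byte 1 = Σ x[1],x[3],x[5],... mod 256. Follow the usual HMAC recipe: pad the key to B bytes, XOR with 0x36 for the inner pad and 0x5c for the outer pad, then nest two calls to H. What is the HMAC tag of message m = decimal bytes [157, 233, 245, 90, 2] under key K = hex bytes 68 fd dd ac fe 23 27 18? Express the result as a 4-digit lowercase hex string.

b85f

Key hex bytes 68 fd dd ac fe 23 27 18 is 8 bytes > B = 4, so hash it first: H(key) = 6a e4, then zero-pad to 4 bytes: K' = 6a e4 00 00.
K' ⊕ ipad = 5c d2 36 36.  K' ⊕ opad = 36 b8 5c 5c.
Inner input = (K'⊕ipad) ∥ m = 5c d2 36 36 ∥ 9d e9 f5 5a 02.
Inner hash: even-index sum = 550 mod 256 = 38; odd-index sum = 587 mod 256 = 75 → 26 4b.
Outer input = (K'⊕opad) ∥ inner = 36 b8 5c 5c ∥ 26 4b.
Outer hash (tag): even-index sum = 184 mod 256 = 184; odd-index sum = 351 mod 256 = 95 → b8 5f.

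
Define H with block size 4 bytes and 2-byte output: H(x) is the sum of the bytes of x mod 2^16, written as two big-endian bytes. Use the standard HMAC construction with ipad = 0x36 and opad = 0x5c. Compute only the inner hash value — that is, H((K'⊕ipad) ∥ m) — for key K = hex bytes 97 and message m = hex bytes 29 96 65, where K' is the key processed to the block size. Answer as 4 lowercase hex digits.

0267

Key hex bytes 97 is 1 byte ≤ B = 4; zero-pad to 4 bytes: K' = 97 00 00 00.
K' ⊕ ipad = a1 36 36 36.
Inner input = a1 36 36 36 ∥ 29 96 65.
Inner hash: sum = 161+54+54+54+41+150+101 = 615 → 02 67.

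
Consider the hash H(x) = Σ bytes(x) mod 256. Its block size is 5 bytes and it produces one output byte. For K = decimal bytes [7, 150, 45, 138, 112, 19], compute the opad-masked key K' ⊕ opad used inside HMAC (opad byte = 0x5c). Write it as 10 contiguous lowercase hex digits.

Key decimal bytes [7, 150, 45, 138, 112, 19] = 07 96 2d 8a 70 13 is 6 bytes > B = 5, so hash it first: H(key) = d7, then zero-pad to 5 bytes: K' = d7 00 00 00 00.
XOR each byte with 0x5c: d7⊕5c=8b, 00⊕5c=5c, 00⊕5c=5c, 00⊕5c=5c, 00⊕5c=5c.

8b5c5c5c5c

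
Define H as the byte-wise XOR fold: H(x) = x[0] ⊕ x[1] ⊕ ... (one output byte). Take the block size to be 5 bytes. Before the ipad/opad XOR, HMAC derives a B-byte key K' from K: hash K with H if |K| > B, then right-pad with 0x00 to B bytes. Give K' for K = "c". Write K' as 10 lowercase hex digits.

6300000000

Key "c" = 63 is 1 byte ≤ B = 5; zero-pad to 5 bytes: K' = 63 00 00 00 00.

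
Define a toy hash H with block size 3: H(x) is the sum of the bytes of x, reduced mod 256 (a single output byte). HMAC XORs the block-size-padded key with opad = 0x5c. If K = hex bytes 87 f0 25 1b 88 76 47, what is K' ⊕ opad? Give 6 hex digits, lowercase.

a05c5c

Key hex bytes 87 f0 25 1b 88 76 47 is 7 bytes > B = 3, so hash it first: H(key) = fc, then zero-pad to 3 bytes: K' = fc 00 00.
XOR each byte with 0x5c: fc⊕5c=a0, 00⊕5c=5c, 00⊕5c=5c.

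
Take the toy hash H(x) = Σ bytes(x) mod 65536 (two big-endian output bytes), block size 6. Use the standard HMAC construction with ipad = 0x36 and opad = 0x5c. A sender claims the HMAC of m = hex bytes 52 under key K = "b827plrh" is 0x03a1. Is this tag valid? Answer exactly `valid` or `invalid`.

valid

Key "b827plrh" = 62 38 32 37 70 6c 72 68 is 8 bytes > B = 6, so hash it first: H(key) = 02 b9, then zero-pad to 6 bytes: K' = 02 b9 00 00 00 00.
K' ⊕ ipad = 34 8f 36 36 36 36; K' ⊕ opad = 5e e5 5c 5c 5c 5c.
Inner hash: sum = 52+143+54+54+54+54+82 = 493 → 01 ed.
Outer hash (recomputed tag): sum = 94+229+92+92+92+92+1+237 = 929 → 03 a1.
Recomputed tag = 03a1; claimed = 03a1 → match.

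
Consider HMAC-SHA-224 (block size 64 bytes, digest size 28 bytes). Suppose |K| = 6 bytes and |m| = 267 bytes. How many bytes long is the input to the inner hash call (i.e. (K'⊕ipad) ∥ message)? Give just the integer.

Key is 6 ≤ 64 bytes, zero-padded: |K'| = 64.
Inner input = (K'⊕ipad) ∥ m → 64 + 267 = 331 bytes.

331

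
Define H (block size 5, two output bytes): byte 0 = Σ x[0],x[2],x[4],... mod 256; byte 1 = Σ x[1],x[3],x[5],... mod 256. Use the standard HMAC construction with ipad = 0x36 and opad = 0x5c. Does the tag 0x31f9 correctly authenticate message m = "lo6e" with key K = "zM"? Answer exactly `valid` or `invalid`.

valid

Key "zM" = 7a 4d is 2 bytes ≤ B = 5; zero-pad to 5 bytes: K' = 7a 4d 00 00 00.
K' ⊕ ipad = 4c 7b 36 36 36; K' ⊕ opad = 26 11 5c 5c 5c.
Inner hash: even-index sum = 396 mod 256 = 140; odd-index sum = 339 mod 256 = 83 → 8c 53.
Outer hash (recomputed tag): even-index sum = 305 mod 256 = 49; odd-index sum = 249 mod 256 = 249 → 31 f9.
Recomputed tag = 31f9; claimed = 31f9 → match.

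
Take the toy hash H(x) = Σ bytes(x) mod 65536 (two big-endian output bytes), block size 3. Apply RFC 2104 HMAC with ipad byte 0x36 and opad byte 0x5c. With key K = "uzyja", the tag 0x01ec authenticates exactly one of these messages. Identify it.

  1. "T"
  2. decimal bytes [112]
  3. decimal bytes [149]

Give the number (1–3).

1

Key "uzyja" = 75 7a 79 6a 61 is 5 bytes > B = 3, so hash it first: H(key) = 02 33, then zero-pad to 3 bytes: K' = 02 33 00.
K' ⊕ ipad = 34 05 36; K' ⊕ opad = 5e 6f 5c.
m1: inner = H(34 05 36 54) = 00 c3; tag = H(5e 6f 5c 00 c3) = 01ec ← matches
m2: inner = H(34 05 36 70) = 00 df; tag = H(5e 6f 5c 00 df) = 0208
m3: inner = H(34 05 36 95) = 01 04; tag = H(5e 6f 5c 01 04) = 012e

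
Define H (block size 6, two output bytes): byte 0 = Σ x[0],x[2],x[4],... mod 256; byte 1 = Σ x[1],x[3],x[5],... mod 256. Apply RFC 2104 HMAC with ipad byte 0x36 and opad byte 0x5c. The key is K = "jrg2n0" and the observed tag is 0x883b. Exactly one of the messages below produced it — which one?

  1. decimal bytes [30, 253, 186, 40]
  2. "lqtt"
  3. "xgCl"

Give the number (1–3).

Key "jrg2n0" = 6a 72 67 32 6e 30 is exactly B = 6 bytes: K' = 6a 72 67 32 6e 30.
K' ⊕ ipad = 5c 44 51 04 58 06; K' ⊕ opad = 36 2e 3b 6e 32 6c.
m1: inner = H(5c 44 51 04 58 06 1e fd ba 28) = dd 73; tag = H(36 2e 3b 6e 32 6c dd 73) = 807b
m2: inner = H(5c 44 51 04 58 06 6c 71 74 74) = e5 33; tag = H(36 2e 3b 6e 32 6c e5 33) = 883b ← matches
m3: inner = H(5c 44 51 04 58 06 78 67 43 6c) = c0 21; tag = H(36 2e 3b 6e 32 6c c0 21) = 6329

2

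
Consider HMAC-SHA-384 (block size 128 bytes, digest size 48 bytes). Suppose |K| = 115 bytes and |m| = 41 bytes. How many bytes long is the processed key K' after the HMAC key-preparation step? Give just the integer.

128

Key is 115 ≤ 128 bytes, zero-padded: |K'| = 128.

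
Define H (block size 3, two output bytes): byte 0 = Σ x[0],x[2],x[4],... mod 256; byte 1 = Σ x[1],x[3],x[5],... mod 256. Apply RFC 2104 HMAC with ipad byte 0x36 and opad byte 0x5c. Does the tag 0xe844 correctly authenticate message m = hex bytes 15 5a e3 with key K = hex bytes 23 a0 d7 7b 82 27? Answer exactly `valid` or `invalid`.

invalid

Key hex bytes 23 a0 d7 7b 82 27 is 6 bytes > B = 3, so hash it first: H(key) = 7c 42, then zero-pad to 3 bytes: K' = 7c 42 00.
K' ⊕ ipad = 4a 74 36; K' ⊕ opad = 20 1e 5c.
Inner hash: even-index sum = 218 mod 256 = 218; odd-index sum = 364 mod 256 = 108 → da 6c.
Outer hash (recomputed tag): even-index sum = 232 mod 256 = 232; odd-index sum = 248 mod 256 = 248 → e8 f8.
Recomputed tag = e8f8; claimed = e844 → mismatch.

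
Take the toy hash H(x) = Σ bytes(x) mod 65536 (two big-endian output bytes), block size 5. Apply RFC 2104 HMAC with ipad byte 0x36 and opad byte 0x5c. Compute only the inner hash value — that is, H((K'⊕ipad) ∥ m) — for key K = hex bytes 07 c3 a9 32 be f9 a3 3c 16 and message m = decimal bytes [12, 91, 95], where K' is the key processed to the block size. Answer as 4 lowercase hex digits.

0201

Key hex bytes 07 c3 a9 32 be f9 a3 3c 16 is 9 bytes > B = 5, so hash it first: H(key) = 04 51, then zero-pad to 5 bytes: K' = 04 51 00 00 00.
K' ⊕ ipad = 32 67 36 36 36.
Inner input = 32 67 36 36 36 ∥ 0c 5b 5f.
Inner hash: sum = 50+103+54+54+54+12+91+95 = 513 → 02 01.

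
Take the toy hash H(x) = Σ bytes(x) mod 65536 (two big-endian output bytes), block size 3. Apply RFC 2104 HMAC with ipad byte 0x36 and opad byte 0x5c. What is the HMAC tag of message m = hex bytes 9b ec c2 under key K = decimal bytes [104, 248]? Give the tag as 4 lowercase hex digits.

Key decimal bytes [104, 248] = 68 f8 is 2 bytes ≤ B = 3; zero-pad to 3 bytes: K' = 68 f8 00.
K' ⊕ ipad = 5e ce 36.  K' ⊕ opad = 34 a4 5c.
Inner input = (K'⊕ipad) ∥ m = 5e ce 36 ∥ 9b ec c2.
Inner hash: sum = 94+206+54+155+236+194 = 939 → 03 ab.
Outer input = (K'⊕opad) ∥ inner = 34 a4 5c ∥ 03 ab.
Outer hash (tag): sum = 52+164+92+3+171 = 482 → 01 e2.

01e2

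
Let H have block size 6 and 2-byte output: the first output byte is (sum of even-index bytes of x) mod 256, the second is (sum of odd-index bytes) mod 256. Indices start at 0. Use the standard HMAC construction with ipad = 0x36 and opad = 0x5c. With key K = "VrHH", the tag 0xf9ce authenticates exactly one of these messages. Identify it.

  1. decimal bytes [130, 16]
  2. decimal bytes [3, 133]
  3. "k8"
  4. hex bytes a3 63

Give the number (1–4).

3

Key "VrHH" = 56 72 48 48 is 4 bytes ≤ B = 6; zero-pad to 6 bytes: K' = 56 72 48 48 00 00.
K' ⊕ ipad = 60 44 7e 7e 36 36; K' ⊕ opad = 0a 2e 14 14 5c 5c.
m1: inner = H(60 44 7e 7e 36 36 82 10) = 96 08; tag = H(0a 2e 14 14 5c 5c 96 08) = 10a6
m2: inner = H(60 44 7e 7e 36 36 03 85) = 17 7d; tag = H(0a 2e 14 14 5c 5c 17 7d) = 911b
m3: inner = H(60 44 7e 7e 36 36 6b 38) = 7f 30; tag = H(0a 2e 14 14 5c 5c 7f 30) = f9ce ← matches
m4: inner = H(60 44 7e 7e 36 36 a3 63) = b7 5b; tag = H(0a 2e 14 14 5c 5c b7 5b) = 31f9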